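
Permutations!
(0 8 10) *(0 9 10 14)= [8, 1, 2, 3, 4, 5, 6, 7, 14, 10, 9, 11, 12, 13, 0]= (0 8 14)(9 10)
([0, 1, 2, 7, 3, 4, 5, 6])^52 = [0, 1, 2, 6, 7, 3, 4, 5]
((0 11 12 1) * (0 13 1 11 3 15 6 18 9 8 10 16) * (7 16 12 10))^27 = ((0 3 15 6 18 9 8 7 16)(1 13)(10 12 11))^27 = (18)(1 13)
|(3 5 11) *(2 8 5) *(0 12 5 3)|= |(0 12 5 11)(2 8 3)|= 12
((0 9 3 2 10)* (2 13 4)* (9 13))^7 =((0 13 4 2 10)(3 9))^7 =(0 4 10 13 2)(3 9)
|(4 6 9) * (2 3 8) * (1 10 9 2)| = 8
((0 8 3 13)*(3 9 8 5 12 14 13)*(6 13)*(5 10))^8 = ((0 10 5 12 14 6 13)(8 9))^8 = (0 10 5 12 14 6 13)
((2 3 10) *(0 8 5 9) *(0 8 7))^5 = (0 7)(2 10 3)(5 8 9)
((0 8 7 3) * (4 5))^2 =((0 8 7 3)(4 5))^2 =(0 7)(3 8)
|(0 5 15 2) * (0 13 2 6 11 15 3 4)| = 12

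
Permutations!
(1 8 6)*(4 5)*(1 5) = [0, 8, 2, 3, 1, 4, 5, 7, 6] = (1 8 6 5 4)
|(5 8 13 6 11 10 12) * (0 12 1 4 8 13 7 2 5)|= |(0 12)(1 4 8 7 2 5 13 6 11 10)|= 10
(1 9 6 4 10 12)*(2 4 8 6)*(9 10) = (1 10 12)(2 4 9)(6 8) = [0, 10, 4, 3, 9, 5, 8, 7, 6, 2, 12, 11, 1]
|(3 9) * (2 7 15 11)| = 4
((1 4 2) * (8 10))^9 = ((1 4 2)(8 10))^9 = (8 10)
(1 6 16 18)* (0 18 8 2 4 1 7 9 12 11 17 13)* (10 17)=(0 18 7 9 12 11 10 17 13)(1 6 16 8 2 4)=[18, 6, 4, 3, 1, 5, 16, 9, 2, 12, 17, 10, 11, 0, 14, 15, 8, 13, 7]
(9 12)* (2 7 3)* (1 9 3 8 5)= [0, 9, 7, 2, 4, 1, 6, 8, 5, 12, 10, 11, 3]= (1 9 12 3 2 7 8 5)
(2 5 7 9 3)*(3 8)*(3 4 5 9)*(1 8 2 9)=(1 8 4 5 7 3 9 2)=[0, 8, 1, 9, 5, 7, 6, 3, 4, 2]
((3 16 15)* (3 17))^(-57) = (3 17 15 16) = ((3 16 15 17))^(-57)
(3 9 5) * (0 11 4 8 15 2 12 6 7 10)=[11, 1, 12, 9, 8, 3, 7, 10, 15, 5, 0, 4, 6, 13, 14, 2]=(0 11 4 8 15 2 12 6 7 10)(3 9 5)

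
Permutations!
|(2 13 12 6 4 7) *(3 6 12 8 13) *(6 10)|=|(2 3 10 6 4 7)(8 13)|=6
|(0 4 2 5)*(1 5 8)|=|(0 4 2 8 1 5)|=6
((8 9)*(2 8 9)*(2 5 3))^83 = ((9)(2 8 5 3))^83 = (9)(2 3 5 8)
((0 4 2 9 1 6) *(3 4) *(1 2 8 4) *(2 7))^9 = ((0 3 1 6)(2 9 7)(4 8))^9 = (9)(0 3 1 6)(4 8)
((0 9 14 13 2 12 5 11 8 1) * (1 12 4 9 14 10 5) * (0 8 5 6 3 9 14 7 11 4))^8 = ((0 7 11 5 4 14 13 2)(1 8 12)(3 9 10 6))^8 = (14)(1 12 8)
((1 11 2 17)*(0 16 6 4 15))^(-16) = ((0 16 6 4 15)(1 11 2 17))^(-16) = (17)(0 15 4 6 16)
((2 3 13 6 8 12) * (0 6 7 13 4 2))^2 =(13)(0 8)(2 4 3)(6 12)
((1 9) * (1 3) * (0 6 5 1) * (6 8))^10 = (0 5 3 6 9 8 1)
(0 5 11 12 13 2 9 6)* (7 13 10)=[5, 1, 9, 3, 4, 11, 0, 13, 8, 6, 7, 12, 10, 2]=(0 5 11 12 10 7 13 2 9 6)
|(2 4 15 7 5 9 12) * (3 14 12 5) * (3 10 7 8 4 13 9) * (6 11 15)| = |(2 13 9 5 3 14 12)(4 6 11 15 8)(7 10)| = 70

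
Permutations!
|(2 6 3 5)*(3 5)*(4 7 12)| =3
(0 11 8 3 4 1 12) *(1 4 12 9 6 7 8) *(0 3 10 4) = (0 11 1 9 6 7 8 10 4)(3 12) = [11, 9, 2, 12, 0, 5, 7, 8, 10, 6, 4, 1, 3]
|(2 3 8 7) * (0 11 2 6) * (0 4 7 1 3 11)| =6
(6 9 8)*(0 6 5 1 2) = (0 6 9 8 5 1 2) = [6, 2, 0, 3, 4, 1, 9, 7, 5, 8]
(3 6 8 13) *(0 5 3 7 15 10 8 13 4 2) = (0 5 3 6 13 7 15 10 8 4 2) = [5, 1, 0, 6, 2, 3, 13, 15, 4, 9, 8, 11, 12, 7, 14, 10]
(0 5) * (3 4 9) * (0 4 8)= (0 5 4 9 3 8)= [5, 1, 2, 8, 9, 4, 6, 7, 0, 3]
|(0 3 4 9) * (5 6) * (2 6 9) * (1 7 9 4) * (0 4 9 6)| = |(0 3 1 7 6 5 9 4 2)| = 9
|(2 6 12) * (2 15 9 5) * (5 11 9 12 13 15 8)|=14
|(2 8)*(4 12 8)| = |(2 4 12 8)| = 4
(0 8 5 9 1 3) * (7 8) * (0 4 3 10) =(0 7 8 5 9 1 10)(3 4) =[7, 10, 2, 4, 3, 9, 6, 8, 5, 1, 0]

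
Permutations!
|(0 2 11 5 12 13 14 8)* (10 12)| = 9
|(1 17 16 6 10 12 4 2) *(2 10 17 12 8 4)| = 3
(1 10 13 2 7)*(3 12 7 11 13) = (1 10 3 12 7)(2 11 13) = [0, 10, 11, 12, 4, 5, 6, 1, 8, 9, 3, 13, 7, 2]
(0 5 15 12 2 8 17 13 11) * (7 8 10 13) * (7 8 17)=(0 5 15 12 2 10 13 11)(7 17 8)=[5, 1, 10, 3, 4, 15, 6, 17, 7, 9, 13, 0, 2, 11, 14, 12, 16, 8]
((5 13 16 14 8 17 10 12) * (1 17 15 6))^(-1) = ((1 17 10 12 5 13 16 14 8 15 6))^(-1) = (1 6 15 8 14 16 13 5 12 10 17)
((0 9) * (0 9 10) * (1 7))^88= (10)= ((0 10)(1 7))^88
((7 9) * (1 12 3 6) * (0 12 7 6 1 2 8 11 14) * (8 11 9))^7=(0 6 1 14 9 3 11 8 12 2 7)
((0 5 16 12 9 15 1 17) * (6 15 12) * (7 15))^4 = (0 7)(1 16)(5 15)(6 17)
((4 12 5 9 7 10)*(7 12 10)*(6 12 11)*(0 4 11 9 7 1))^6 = (0 5 11)(1 12 10)(4 7 6)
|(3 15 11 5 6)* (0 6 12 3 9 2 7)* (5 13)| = |(0 6 9 2 7)(3 15 11 13 5 12)| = 30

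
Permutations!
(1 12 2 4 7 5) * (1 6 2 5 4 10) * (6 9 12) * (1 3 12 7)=(1 6 2 10 3 12 5 9 7 4)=[0, 6, 10, 12, 1, 9, 2, 4, 8, 7, 3, 11, 5]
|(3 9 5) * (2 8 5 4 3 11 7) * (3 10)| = 20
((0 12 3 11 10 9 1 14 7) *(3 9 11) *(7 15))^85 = (0 12 9 1 14 15 7)(10 11)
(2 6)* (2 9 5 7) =(2 6 9 5 7) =[0, 1, 6, 3, 4, 7, 9, 2, 8, 5]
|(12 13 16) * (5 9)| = |(5 9)(12 13 16)| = 6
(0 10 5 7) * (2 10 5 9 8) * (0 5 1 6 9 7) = [1, 6, 10, 3, 4, 0, 9, 5, 2, 8, 7] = (0 1 6 9 8 2 10 7 5)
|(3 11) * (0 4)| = |(0 4)(3 11)| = 2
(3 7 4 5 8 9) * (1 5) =(1 5 8 9 3 7 4) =[0, 5, 2, 7, 1, 8, 6, 4, 9, 3]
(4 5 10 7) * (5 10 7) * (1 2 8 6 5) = (1 2 8 6 5 7 4 10) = [0, 2, 8, 3, 10, 7, 5, 4, 6, 9, 1]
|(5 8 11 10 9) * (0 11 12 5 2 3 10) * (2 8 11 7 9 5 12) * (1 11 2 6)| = |(12)(0 7 9 8 6 1 11)(2 3 10 5)| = 28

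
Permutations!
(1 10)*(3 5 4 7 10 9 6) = [0, 9, 2, 5, 7, 4, 3, 10, 8, 6, 1] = (1 9 6 3 5 4 7 10)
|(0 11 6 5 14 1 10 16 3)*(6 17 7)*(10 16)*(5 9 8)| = |(0 11 17 7 6 9 8 5 14 1 16 3)| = 12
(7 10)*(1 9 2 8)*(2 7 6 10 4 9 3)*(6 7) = (1 3 2 8)(4 9 6 10 7) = [0, 3, 8, 2, 9, 5, 10, 4, 1, 6, 7]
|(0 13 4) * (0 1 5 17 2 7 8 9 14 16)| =12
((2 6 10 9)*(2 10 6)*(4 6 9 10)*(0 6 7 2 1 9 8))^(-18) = ((10)(0 6 8)(1 9 4 7 2))^(-18) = (10)(1 4 2 9 7)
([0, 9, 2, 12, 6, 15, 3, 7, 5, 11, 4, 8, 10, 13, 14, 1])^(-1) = [0, 15, 2, 6, 10, 8, 4, 7, 11, 1, 12, 9, 3, 13, 14, 5]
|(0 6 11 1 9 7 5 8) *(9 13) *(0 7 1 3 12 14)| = |(0 6 11 3 12 14)(1 13 9)(5 8 7)| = 6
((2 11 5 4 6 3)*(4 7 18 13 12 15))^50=((2 11 5 7 18 13 12 15 4 6 3))^50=(2 12 11 15 5 4 7 6 18 3 13)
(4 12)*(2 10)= (2 10)(4 12)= [0, 1, 10, 3, 12, 5, 6, 7, 8, 9, 2, 11, 4]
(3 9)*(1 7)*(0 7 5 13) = (0 7 1 5 13)(3 9) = [7, 5, 2, 9, 4, 13, 6, 1, 8, 3, 10, 11, 12, 0]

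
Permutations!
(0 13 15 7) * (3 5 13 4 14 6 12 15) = (0 4 14 6 12 15 7)(3 5 13) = [4, 1, 2, 5, 14, 13, 12, 0, 8, 9, 10, 11, 15, 3, 6, 7]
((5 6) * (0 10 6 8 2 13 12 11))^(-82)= ((0 10 6 5 8 2 13 12 11))^(-82)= (0 11 12 13 2 8 5 6 10)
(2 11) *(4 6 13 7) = (2 11)(4 6 13 7) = [0, 1, 11, 3, 6, 5, 13, 4, 8, 9, 10, 2, 12, 7]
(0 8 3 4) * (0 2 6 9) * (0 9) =(9)(0 8 3 4 2 6) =[8, 1, 6, 4, 2, 5, 0, 7, 3, 9]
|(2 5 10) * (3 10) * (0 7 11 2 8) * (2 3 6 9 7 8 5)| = |(0 8)(3 10 5 6 9 7 11)| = 14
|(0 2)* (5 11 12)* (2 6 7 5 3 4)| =9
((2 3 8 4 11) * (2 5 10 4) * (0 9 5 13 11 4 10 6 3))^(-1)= ((0 9 5 6 3 8 2)(11 13))^(-1)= (0 2 8 3 6 5 9)(11 13)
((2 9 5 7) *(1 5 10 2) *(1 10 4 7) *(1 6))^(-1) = ((1 5 6)(2 9 4 7 10))^(-1) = (1 6 5)(2 10 7 4 9)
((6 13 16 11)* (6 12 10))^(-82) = ((6 13 16 11 12 10))^(-82) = (6 16 12)(10 13 11)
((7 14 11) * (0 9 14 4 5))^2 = ((0 9 14 11 7 4 5))^2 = (0 14 7 5 9 11 4)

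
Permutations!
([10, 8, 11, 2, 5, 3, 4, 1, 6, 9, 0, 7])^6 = [0, 2, 4, 6, 1, 8, 7, 3, 11, 9, 10, 5]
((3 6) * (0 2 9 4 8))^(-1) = ((0 2 9 4 8)(3 6))^(-1) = (0 8 4 9 2)(3 6)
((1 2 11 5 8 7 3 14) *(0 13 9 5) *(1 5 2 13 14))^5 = (0 3 11 7 2 8 9 5 13 14 1)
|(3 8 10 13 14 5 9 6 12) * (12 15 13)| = |(3 8 10 12)(5 9 6 15 13 14)| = 12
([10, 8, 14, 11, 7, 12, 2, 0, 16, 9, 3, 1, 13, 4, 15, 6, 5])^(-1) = [7, 11, 6, 10, 13, 16, 15, 4, 1, 9, 0, 3, 5, 12, 2, 14, 8]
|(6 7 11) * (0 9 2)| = 3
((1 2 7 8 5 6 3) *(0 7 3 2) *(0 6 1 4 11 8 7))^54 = ((1 6 2 3 4 11 8 5))^54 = (1 8 4 2)(3 6 5 11)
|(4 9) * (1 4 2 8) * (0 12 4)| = 7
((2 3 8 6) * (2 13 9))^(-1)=(2 9 13 6 8 3)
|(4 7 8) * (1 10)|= 6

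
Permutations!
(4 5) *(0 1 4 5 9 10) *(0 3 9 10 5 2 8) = [1, 4, 8, 9, 10, 2, 6, 7, 0, 5, 3] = (0 1 4 10 3 9 5 2 8)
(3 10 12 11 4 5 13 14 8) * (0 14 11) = [14, 1, 2, 10, 5, 13, 6, 7, 3, 9, 12, 4, 0, 11, 8] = (0 14 8 3 10 12)(4 5 13 11)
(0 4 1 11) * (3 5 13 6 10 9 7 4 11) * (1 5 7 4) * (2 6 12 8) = (0 11)(1 3 7)(2 6 10 9 4 5 13 12 8) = [11, 3, 6, 7, 5, 13, 10, 1, 2, 4, 9, 0, 8, 12]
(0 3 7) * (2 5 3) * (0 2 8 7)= (0 8 7 2 5 3)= [8, 1, 5, 0, 4, 3, 6, 2, 7]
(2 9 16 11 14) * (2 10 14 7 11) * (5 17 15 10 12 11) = (2 9 16)(5 17 15 10 14 12 11 7) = [0, 1, 9, 3, 4, 17, 6, 5, 8, 16, 14, 7, 11, 13, 12, 10, 2, 15]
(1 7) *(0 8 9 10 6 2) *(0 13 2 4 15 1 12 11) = [8, 7, 13, 3, 15, 5, 4, 12, 9, 10, 6, 0, 11, 2, 14, 1] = (0 8 9 10 6 4 15 1 7 12 11)(2 13)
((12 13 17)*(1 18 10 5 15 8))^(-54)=((1 18 10 5 15 8)(12 13 17))^(-54)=(18)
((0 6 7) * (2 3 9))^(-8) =((0 6 7)(2 3 9))^(-8) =(0 6 7)(2 3 9)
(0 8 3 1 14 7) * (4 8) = (0 4 8 3 1 14 7) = [4, 14, 2, 1, 8, 5, 6, 0, 3, 9, 10, 11, 12, 13, 7]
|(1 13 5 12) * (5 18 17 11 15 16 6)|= 10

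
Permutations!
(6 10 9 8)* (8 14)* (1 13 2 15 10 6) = (1 13 2 15 10 9 14 8) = [0, 13, 15, 3, 4, 5, 6, 7, 1, 14, 9, 11, 12, 2, 8, 10]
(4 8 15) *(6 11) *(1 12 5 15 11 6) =(1 12 5 15 4 8 11) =[0, 12, 2, 3, 8, 15, 6, 7, 11, 9, 10, 1, 5, 13, 14, 4]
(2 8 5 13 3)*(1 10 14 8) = (1 10 14 8 5 13 3 2) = [0, 10, 1, 2, 4, 13, 6, 7, 5, 9, 14, 11, 12, 3, 8]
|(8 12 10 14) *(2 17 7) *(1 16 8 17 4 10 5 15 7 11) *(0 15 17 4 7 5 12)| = |(0 15 5 17 11 1 16 8)(2 7)(4 10 14)| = 24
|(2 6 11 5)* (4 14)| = 4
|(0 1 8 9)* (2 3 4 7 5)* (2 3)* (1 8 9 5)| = 8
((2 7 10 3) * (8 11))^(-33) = (2 3 10 7)(8 11)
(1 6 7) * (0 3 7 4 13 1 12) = [3, 6, 2, 7, 13, 5, 4, 12, 8, 9, 10, 11, 0, 1] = (0 3 7 12)(1 6 4 13)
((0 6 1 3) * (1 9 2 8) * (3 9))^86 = (0 3 6)(1 2)(8 9)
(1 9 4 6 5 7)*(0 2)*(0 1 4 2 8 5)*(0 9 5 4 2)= (0 8 4 6 9)(1 5 7 2)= [8, 5, 1, 3, 6, 7, 9, 2, 4, 0]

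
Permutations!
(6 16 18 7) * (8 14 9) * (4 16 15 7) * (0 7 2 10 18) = (0 7 6 15 2 10 18 4 16)(8 14 9) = [7, 1, 10, 3, 16, 5, 15, 6, 14, 8, 18, 11, 12, 13, 9, 2, 0, 17, 4]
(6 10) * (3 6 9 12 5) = (3 6 10 9 12 5) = [0, 1, 2, 6, 4, 3, 10, 7, 8, 12, 9, 11, 5]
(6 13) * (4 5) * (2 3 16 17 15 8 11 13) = (2 3 16 17 15 8 11 13 6)(4 5) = [0, 1, 3, 16, 5, 4, 2, 7, 11, 9, 10, 13, 12, 6, 14, 8, 17, 15]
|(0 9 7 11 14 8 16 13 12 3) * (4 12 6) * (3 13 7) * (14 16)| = |(0 9 3)(4 12 13 6)(7 11 16)(8 14)| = 12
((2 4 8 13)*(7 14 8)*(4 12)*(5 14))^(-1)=((2 12 4 7 5 14 8 13))^(-1)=(2 13 8 14 5 7 4 12)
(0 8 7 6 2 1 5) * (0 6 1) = (0 8 7 1 5 6 2) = [8, 5, 0, 3, 4, 6, 2, 1, 7]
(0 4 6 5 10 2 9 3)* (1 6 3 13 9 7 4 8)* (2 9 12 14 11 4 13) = [8, 6, 7, 0, 3, 10, 5, 13, 1, 2, 9, 4, 14, 12, 11] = (0 8 1 6 5 10 9 2 7 13 12 14 11 4 3)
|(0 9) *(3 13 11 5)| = |(0 9)(3 13 11 5)| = 4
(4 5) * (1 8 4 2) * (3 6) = [0, 8, 1, 6, 5, 2, 3, 7, 4] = (1 8 4 5 2)(3 6)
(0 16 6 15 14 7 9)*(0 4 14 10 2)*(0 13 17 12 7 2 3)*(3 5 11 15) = (0 16 6 3)(2 13 17 12 7 9 4 14)(5 11 15 10) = [16, 1, 13, 0, 14, 11, 3, 9, 8, 4, 5, 15, 7, 17, 2, 10, 6, 12]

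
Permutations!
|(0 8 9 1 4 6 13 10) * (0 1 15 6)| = 9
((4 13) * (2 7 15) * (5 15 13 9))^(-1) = (2 15 5 9 4 13 7)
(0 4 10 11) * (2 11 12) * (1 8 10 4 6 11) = [6, 8, 1, 3, 4, 5, 11, 7, 10, 9, 12, 0, 2] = (0 6 11)(1 8 10 12 2)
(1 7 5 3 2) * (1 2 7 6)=(1 6)(3 7 5)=[0, 6, 2, 7, 4, 3, 1, 5]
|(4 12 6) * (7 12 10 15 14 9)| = 8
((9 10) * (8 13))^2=(13)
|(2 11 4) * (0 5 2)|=5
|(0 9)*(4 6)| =2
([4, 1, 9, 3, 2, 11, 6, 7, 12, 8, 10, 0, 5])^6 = [5, 1, 0, 3, 11, 8, 6, 7, 2, 4, 10, 12, 9]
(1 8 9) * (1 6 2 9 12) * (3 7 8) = (1 3 7 8 12)(2 9 6) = [0, 3, 9, 7, 4, 5, 2, 8, 12, 6, 10, 11, 1]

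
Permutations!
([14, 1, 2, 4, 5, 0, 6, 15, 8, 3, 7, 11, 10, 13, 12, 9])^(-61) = (0 5 4 3 9 15 7 10 12 14)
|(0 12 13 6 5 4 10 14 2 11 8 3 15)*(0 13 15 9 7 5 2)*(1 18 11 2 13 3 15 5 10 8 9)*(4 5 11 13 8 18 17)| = 63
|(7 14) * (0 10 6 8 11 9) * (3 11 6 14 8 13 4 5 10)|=8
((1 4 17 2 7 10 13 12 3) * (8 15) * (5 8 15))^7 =(1 12 10 2 4 3 13 7 17)(5 8)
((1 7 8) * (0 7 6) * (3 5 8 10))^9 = ((0 7 10 3 5 8 1 6))^9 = (0 7 10 3 5 8 1 6)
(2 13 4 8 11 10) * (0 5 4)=(0 5 4 8 11 10 2 13)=[5, 1, 13, 3, 8, 4, 6, 7, 11, 9, 2, 10, 12, 0]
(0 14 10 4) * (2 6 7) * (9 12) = (0 14 10 4)(2 6 7)(9 12) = [14, 1, 6, 3, 0, 5, 7, 2, 8, 12, 4, 11, 9, 13, 10]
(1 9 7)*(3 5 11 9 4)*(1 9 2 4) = (2 4 3 5 11)(7 9) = [0, 1, 4, 5, 3, 11, 6, 9, 8, 7, 10, 2]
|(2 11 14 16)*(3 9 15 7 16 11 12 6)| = |(2 12 6 3 9 15 7 16)(11 14)| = 8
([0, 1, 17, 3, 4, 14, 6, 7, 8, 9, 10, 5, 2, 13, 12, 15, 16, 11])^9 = [0, 1, 5, 3, 4, 2, 6, 7, 8, 9, 10, 12, 11, 13, 17, 15, 16, 14]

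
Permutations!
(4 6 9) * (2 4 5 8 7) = (2 4 6 9 5 8 7) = [0, 1, 4, 3, 6, 8, 9, 2, 7, 5]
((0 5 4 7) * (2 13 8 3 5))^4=((0 2 13 8 3 5 4 7))^4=(0 3)(2 5)(4 13)(7 8)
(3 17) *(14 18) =(3 17)(14 18) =[0, 1, 2, 17, 4, 5, 6, 7, 8, 9, 10, 11, 12, 13, 18, 15, 16, 3, 14]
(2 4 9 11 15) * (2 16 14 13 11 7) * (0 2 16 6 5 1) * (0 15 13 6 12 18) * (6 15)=(0 2 4 9 7 16 14 15 12 18)(1 6 5)(11 13)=[2, 6, 4, 3, 9, 1, 5, 16, 8, 7, 10, 13, 18, 11, 15, 12, 14, 17, 0]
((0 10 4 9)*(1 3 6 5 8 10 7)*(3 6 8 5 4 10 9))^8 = ((10)(0 7 1 6 4 3 8 9))^8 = (10)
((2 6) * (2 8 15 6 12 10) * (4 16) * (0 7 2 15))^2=(16)(0 2 10 6)(7 12 15 8)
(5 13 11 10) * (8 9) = (5 13 11 10)(8 9) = [0, 1, 2, 3, 4, 13, 6, 7, 9, 8, 5, 10, 12, 11]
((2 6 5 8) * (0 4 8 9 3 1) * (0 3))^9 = (0 8 6 9 4 2 5)(1 3)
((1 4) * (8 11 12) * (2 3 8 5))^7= ((1 4)(2 3 8 11 12 5))^7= (1 4)(2 3 8 11 12 5)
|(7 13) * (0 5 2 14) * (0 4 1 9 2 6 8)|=|(0 5 6 8)(1 9 2 14 4)(7 13)|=20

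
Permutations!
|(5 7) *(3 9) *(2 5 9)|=5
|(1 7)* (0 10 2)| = |(0 10 2)(1 7)| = 6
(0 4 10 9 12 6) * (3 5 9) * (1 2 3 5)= (0 4 10 5 9 12 6)(1 2 3)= [4, 2, 3, 1, 10, 9, 0, 7, 8, 12, 5, 11, 6]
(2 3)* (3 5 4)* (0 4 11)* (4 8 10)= [8, 1, 5, 2, 3, 11, 6, 7, 10, 9, 4, 0]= (0 8 10 4 3 2 5 11)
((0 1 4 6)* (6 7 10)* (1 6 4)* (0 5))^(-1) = (0 5 6)(4 10 7)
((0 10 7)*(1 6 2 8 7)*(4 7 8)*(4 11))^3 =(0 6 4 10 2 7 1 11) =((0 10 1 6 2 11 4 7))^3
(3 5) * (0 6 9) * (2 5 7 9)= (0 6 2 5 3 7 9)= [6, 1, 5, 7, 4, 3, 2, 9, 8, 0]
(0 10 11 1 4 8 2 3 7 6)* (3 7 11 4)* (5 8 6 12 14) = [10, 3, 7, 11, 6, 8, 0, 12, 2, 9, 4, 1, 14, 13, 5] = (0 10 4 6)(1 3 11)(2 7 12 14 5 8)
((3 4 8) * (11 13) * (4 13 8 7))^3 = (3 8 11 13)(4 7)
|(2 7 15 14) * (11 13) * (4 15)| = 10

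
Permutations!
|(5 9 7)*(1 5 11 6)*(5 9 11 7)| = 5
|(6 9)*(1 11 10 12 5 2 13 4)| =8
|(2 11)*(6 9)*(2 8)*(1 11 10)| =|(1 11 8 2 10)(6 9)| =10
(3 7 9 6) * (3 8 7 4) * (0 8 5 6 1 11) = (0 8 7 9 1 11)(3 4)(5 6) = [8, 11, 2, 4, 3, 6, 5, 9, 7, 1, 10, 0]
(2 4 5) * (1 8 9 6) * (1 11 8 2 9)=(1 2 4 5 9 6 11 8)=[0, 2, 4, 3, 5, 9, 11, 7, 1, 6, 10, 8]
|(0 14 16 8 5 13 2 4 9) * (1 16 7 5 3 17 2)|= 13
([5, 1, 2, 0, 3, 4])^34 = (0 4)(3 5)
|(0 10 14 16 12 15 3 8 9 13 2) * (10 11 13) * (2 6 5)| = |(0 11 13 6 5 2)(3 8 9 10 14 16 12 15)| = 24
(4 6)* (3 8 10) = (3 8 10)(4 6) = [0, 1, 2, 8, 6, 5, 4, 7, 10, 9, 3]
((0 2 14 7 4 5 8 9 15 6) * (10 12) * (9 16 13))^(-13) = ((0 2 14 7 4 5 8 16 13 9 15 6)(10 12))^(-13) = (0 6 15 9 13 16 8 5 4 7 14 2)(10 12)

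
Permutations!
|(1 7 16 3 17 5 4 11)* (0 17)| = 9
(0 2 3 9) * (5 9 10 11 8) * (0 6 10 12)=(0 2 3 12)(5 9 6 10 11 8)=[2, 1, 3, 12, 4, 9, 10, 7, 5, 6, 11, 8, 0]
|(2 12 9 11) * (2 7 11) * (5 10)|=6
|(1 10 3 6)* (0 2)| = |(0 2)(1 10 3 6)| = 4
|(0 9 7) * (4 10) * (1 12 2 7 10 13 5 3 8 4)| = 35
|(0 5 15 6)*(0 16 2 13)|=7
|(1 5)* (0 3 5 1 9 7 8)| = |(0 3 5 9 7 8)| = 6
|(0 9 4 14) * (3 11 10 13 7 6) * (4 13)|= 10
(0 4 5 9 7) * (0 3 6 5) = [4, 1, 2, 6, 0, 9, 5, 3, 8, 7] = (0 4)(3 6 5 9 7)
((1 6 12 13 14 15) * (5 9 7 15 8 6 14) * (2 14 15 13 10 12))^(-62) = ((1 15)(2 14 8 6)(5 9 7 13)(10 12))^(-62) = (15)(2 8)(5 7)(6 14)(9 13)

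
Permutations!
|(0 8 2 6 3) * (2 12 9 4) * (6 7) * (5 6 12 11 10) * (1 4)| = 42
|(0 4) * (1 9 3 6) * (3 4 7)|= |(0 7 3 6 1 9 4)|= 7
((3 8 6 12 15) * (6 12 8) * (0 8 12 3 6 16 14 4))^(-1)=((0 8 3 16 14 4)(6 12 15))^(-1)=(0 4 14 16 3 8)(6 15 12)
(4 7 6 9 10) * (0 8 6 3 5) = (0 8 6 9 10 4 7 3 5) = [8, 1, 2, 5, 7, 0, 9, 3, 6, 10, 4]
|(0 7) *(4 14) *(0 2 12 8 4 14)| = |(14)(0 7 2 12 8 4)| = 6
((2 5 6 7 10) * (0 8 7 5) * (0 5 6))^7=((0 8 7 10 2 5))^7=(0 8 7 10 2 5)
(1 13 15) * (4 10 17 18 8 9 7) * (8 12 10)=[0, 13, 2, 3, 8, 5, 6, 4, 9, 7, 17, 11, 10, 15, 14, 1, 16, 18, 12]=(1 13 15)(4 8 9 7)(10 17 18 12)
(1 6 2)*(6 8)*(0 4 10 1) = (0 4 10 1 8 6 2) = [4, 8, 0, 3, 10, 5, 2, 7, 6, 9, 1]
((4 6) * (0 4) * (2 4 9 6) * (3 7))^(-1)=((0 9 6)(2 4)(3 7))^(-1)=(0 6 9)(2 4)(3 7)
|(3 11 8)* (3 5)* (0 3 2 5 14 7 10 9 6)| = 18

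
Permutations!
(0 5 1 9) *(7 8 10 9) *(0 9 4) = (0 5 1 7 8 10 4) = [5, 7, 2, 3, 0, 1, 6, 8, 10, 9, 4]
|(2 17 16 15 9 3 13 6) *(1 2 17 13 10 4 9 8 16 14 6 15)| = |(1 2 13 15 8 16)(3 10 4 9)(6 17 14)| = 12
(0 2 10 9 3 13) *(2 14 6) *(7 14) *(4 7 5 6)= [5, 1, 10, 13, 7, 6, 2, 14, 8, 3, 9, 11, 12, 0, 4]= (0 5 6 2 10 9 3 13)(4 7 14)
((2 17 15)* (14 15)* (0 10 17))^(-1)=((0 10 17 14 15 2))^(-1)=(0 2 15 14 17 10)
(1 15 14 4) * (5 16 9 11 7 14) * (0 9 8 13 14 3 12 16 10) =(0 9 11 7 3 12 16 8 13 14 4 1 15 5 10) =[9, 15, 2, 12, 1, 10, 6, 3, 13, 11, 0, 7, 16, 14, 4, 5, 8]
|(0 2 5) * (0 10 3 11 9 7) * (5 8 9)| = 20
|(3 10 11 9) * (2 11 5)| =6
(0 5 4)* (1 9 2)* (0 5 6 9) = (0 6 9 2 1)(4 5) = [6, 0, 1, 3, 5, 4, 9, 7, 8, 2]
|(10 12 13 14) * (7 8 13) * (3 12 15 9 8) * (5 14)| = |(3 12 7)(5 14 10 15 9 8 13)| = 21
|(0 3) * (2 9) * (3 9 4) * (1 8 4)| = 7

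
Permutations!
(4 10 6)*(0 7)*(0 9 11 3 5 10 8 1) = (0 7 9 11 3 5 10 6 4 8 1) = [7, 0, 2, 5, 8, 10, 4, 9, 1, 11, 6, 3]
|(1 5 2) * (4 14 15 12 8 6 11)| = |(1 5 2)(4 14 15 12 8 6 11)| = 21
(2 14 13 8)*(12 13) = (2 14 12 13 8) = [0, 1, 14, 3, 4, 5, 6, 7, 2, 9, 10, 11, 13, 8, 12]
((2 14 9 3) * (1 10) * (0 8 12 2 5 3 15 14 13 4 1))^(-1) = (0 10 1 4 13 2 12 8)(3 5)(9 14 15)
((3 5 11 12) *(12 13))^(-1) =((3 5 11 13 12))^(-1) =(3 12 13 11 5)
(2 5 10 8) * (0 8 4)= (0 8 2 5 10 4)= [8, 1, 5, 3, 0, 10, 6, 7, 2, 9, 4]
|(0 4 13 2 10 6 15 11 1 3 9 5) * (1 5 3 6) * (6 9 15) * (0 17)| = |(0 4 13 2 10 1 9 3 15 11 5 17)| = 12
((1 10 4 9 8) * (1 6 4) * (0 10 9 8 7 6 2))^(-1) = (0 2 8 4 6 7 9 1 10)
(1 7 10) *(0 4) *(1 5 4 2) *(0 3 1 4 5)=(0 2 4 3 1 7 10)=[2, 7, 4, 1, 3, 5, 6, 10, 8, 9, 0]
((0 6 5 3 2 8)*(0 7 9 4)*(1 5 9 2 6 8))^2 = (0 7 1 3 9)(2 5 6 4 8)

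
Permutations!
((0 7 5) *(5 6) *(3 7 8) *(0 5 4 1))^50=((0 8 3 7 6 4 1))^50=(0 8 3 7 6 4 1)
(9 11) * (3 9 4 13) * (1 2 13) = (1 2 13 3 9 11 4) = [0, 2, 13, 9, 1, 5, 6, 7, 8, 11, 10, 4, 12, 3]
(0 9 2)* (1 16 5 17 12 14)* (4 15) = [9, 16, 0, 3, 15, 17, 6, 7, 8, 2, 10, 11, 14, 13, 1, 4, 5, 12] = (0 9 2)(1 16 5 17 12 14)(4 15)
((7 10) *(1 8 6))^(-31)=((1 8 6)(7 10))^(-31)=(1 6 8)(7 10)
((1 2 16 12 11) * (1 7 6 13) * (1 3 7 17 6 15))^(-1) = (1 15 7 3 13 6 17 11 12 16 2)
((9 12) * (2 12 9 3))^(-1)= ((2 12 3))^(-1)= (2 3 12)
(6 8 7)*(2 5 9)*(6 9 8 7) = [0, 1, 5, 3, 4, 8, 7, 9, 6, 2] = (2 5 8 6 7 9)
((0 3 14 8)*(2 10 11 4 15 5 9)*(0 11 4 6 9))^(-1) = (0 5 15 4 10 2 9 6 11 8 14 3)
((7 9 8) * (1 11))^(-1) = (1 11)(7 8 9)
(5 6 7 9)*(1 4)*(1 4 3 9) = (1 3 9 5 6 7) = [0, 3, 2, 9, 4, 6, 7, 1, 8, 5]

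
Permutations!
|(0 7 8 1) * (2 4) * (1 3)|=10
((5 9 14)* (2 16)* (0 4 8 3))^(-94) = (16)(0 8)(3 4)(5 14 9) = ((0 4 8 3)(2 16)(5 9 14))^(-94)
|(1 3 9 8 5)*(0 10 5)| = |(0 10 5 1 3 9 8)| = 7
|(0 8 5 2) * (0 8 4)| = 6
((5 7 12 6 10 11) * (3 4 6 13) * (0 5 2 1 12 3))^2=((0 5 7 3 4 6 10 11 2 1 12 13))^2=(0 7 4 10 2 12)(1 13 5 3 6 11)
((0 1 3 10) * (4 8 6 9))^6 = (0 3)(1 10)(4 6)(8 9)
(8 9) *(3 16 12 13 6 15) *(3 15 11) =(3 16 12 13 6 11)(8 9) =[0, 1, 2, 16, 4, 5, 11, 7, 9, 8, 10, 3, 13, 6, 14, 15, 12]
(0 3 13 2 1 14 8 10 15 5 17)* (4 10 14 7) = (0 3 13 2 1 7 4 10 15 5 17)(8 14) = [3, 7, 1, 13, 10, 17, 6, 4, 14, 9, 15, 11, 12, 2, 8, 5, 16, 0]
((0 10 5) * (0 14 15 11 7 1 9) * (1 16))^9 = ((0 10 5 14 15 11 7 16 1 9))^9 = (0 9 1 16 7 11 15 14 5 10)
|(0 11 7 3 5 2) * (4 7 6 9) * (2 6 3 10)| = 10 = |(0 11 3 5 6 9 4 7 10 2)|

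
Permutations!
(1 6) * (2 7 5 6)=(1 2 7 5 6)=[0, 2, 7, 3, 4, 6, 1, 5]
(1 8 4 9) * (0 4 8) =(0 4 9 1) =[4, 0, 2, 3, 9, 5, 6, 7, 8, 1]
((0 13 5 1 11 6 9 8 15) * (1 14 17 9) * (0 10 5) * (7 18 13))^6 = (0 18)(5 10 15 8 9 17 14)(7 13)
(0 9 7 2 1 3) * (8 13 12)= [9, 3, 1, 0, 4, 5, 6, 2, 13, 7, 10, 11, 8, 12]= (0 9 7 2 1 3)(8 13 12)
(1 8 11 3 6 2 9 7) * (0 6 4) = (0 6 2 9 7 1 8 11 3 4) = [6, 8, 9, 4, 0, 5, 2, 1, 11, 7, 10, 3]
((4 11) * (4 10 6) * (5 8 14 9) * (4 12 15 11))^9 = ((5 8 14 9)(6 12 15 11 10))^9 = (5 8 14 9)(6 10 11 15 12)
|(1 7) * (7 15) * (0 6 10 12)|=12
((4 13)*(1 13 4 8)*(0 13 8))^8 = (13)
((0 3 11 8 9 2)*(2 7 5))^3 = (0 8 5 3 9 2 11 7)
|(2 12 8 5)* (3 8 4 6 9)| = |(2 12 4 6 9 3 8 5)| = 8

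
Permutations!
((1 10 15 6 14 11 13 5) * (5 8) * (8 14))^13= ((1 10 15 6 8 5)(11 13 14))^13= (1 10 15 6 8 5)(11 13 14)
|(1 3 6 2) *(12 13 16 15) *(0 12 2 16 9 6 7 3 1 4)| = 18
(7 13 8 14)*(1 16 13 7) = (1 16 13 8 14) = [0, 16, 2, 3, 4, 5, 6, 7, 14, 9, 10, 11, 12, 8, 1, 15, 13]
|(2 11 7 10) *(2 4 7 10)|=5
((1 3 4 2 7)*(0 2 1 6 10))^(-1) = (0 10 6 7 2)(1 4 3)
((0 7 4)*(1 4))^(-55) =((0 7 1 4))^(-55) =(0 7 1 4)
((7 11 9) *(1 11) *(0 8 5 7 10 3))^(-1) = (0 3 10 9 11 1 7 5 8)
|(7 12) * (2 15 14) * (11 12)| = 3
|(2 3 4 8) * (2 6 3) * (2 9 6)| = 6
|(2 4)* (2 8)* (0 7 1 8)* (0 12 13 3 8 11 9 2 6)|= 12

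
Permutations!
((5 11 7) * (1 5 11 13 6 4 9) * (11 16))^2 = ((1 5 13 6 4 9)(7 16 11))^2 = (1 13 4)(5 6 9)(7 11 16)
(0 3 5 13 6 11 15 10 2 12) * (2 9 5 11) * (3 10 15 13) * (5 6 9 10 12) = (15)(0 12)(2 5 3 11 13 9 6) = [12, 1, 5, 11, 4, 3, 2, 7, 8, 6, 10, 13, 0, 9, 14, 15]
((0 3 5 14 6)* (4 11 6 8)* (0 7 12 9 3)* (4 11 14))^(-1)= (3 9 12 7 6 11 8 14 4 5)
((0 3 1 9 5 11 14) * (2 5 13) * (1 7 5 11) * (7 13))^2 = ((0 3 13 2 11 14)(1 9 7 5))^2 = (0 13 11)(1 7)(2 14 3)(5 9)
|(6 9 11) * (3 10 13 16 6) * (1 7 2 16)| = 10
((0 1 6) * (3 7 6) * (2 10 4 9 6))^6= ((0 1 3 7 2 10 4 9 6))^6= (0 4 7)(1 9 2)(3 6 10)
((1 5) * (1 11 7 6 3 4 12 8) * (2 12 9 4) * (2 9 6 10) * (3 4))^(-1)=(1 8 12 2 10 7 11 5)(3 9)(4 6)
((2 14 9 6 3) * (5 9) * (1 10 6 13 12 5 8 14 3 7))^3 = (1 7 6 10)(2 3)(5 12 13 9)(8 14)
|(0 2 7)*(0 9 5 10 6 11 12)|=9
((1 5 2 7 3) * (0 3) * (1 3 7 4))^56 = (7)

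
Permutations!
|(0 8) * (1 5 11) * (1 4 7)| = 10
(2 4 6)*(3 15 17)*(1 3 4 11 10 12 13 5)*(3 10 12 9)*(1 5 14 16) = [0, 10, 11, 15, 6, 5, 2, 7, 8, 3, 9, 12, 13, 14, 16, 17, 1, 4] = (1 10 9 3 15 17 4 6 2 11 12 13 14 16)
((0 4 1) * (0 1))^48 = (4)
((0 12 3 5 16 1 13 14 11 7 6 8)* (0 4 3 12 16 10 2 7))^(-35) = (0 16 1 13 14 11)(2 3 6 10 4 7 5 8)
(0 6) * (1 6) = (0 1 6) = [1, 6, 2, 3, 4, 5, 0]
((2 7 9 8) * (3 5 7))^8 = ((2 3 5 7 9 8))^8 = (2 5 9)(3 7 8)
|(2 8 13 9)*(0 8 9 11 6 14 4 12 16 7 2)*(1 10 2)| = |(0 8 13 11 6 14 4 12 16 7 1 10 2 9)| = 14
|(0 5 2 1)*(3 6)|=4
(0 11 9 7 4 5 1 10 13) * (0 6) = (0 11 9 7 4 5 1 10 13 6) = [11, 10, 2, 3, 5, 1, 0, 4, 8, 7, 13, 9, 12, 6]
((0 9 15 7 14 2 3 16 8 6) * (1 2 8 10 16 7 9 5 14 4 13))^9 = (0 6 8 14 5)(1 7)(2 4)(3 13)(9 15)(10 16) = ((0 5 14 8 6)(1 2 3 7 4 13)(9 15)(10 16))^9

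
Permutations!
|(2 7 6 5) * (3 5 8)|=6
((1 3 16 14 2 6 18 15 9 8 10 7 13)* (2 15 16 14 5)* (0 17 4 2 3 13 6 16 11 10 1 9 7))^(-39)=(0 2 3 7 11 17 16 14 6 10 4 5 15 18)(1 13 9 8)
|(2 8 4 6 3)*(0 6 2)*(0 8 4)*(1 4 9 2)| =4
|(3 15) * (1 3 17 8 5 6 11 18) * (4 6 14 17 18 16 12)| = 20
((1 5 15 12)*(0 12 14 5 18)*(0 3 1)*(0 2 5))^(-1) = (0 14 15 5 2 12)(1 3 18) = ((0 12 2 5 15 14)(1 18 3))^(-1)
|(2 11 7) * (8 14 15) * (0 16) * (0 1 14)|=|(0 16 1 14 15 8)(2 11 7)|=6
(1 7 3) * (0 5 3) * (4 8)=(0 5 3 1 7)(4 8)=[5, 7, 2, 1, 8, 3, 6, 0, 4]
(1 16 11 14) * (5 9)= (1 16 11 14)(5 9)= [0, 16, 2, 3, 4, 9, 6, 7, 8, 5, 10, 14, 12, 13, 1, 15, 11]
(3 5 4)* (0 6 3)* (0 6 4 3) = (0 4 6)(3 5) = [4, 1, 2, 5, 6, 3, 0]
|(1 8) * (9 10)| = 2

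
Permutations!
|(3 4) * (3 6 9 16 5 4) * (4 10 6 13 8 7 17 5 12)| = |(4 13 8 7 17 5 10 6 9 16 12)| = 11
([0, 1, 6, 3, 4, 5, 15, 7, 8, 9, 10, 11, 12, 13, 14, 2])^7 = [0, 1, 6, 3, 4, 5, 15, 7, 8, 9, 10, 11, 12, 13, 14, 2]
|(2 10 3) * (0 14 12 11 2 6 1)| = 9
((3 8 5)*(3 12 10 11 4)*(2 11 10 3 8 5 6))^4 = (2 6 8 4 11)(3 5 12) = ((2 11 4 8 6)(3 5 12))^4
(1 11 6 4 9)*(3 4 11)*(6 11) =(11)(1 3 4 9) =[0, 3, 2, 4, 9, 5, 6, 7, 8, 1, 10, 11]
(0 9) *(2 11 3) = (0 9)(2 11 3) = [9, 1, 11, 2, 4, 5, 6, 7, 8, 0, 10, 3]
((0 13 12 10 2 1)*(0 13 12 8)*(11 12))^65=(0 11 12 10 2 1 13 8)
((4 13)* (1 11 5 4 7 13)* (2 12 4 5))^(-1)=(1 4 12 2 11)(7 13)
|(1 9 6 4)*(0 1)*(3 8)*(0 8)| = |(0 1 9 6 4 8 3)| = 7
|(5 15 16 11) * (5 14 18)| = 6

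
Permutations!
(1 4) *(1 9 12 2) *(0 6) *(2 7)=(0 6)(1 4 9 12 7 2)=[6, 4, 1, 3, 9, 5, 0, 2, 8, 12, 10, 11, 7]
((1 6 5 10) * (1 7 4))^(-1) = ((1 6 5 10 7 4))^(-1) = (1 4 7 10 5 6)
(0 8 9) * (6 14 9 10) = [8, 1, 2, 3, 4, 5, 14, 7, 10, 0, 6, 11, 12, 13, 9] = (0 8 10 6 14 9)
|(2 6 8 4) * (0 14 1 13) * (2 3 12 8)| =4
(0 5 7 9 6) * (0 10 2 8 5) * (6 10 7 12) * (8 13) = (2 13 8 5 12 6 7 9 10) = [0, 1, 13, 3, 4, 12, 7, 9, 5, 10, 2, 11, 6, 8]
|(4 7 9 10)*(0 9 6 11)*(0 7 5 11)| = |(0 9 10 4 5 11 7 6)| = 8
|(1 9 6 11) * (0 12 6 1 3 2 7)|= 14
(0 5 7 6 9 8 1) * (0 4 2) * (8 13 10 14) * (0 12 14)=(0 5 7 6 9 13 10)(1 4 2 12 14 8)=[5, 4, 12, 3, 2, 7, 9, 6, 1, 13, 0, 11, 14, 10, 8]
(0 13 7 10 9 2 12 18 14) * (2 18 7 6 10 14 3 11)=(0 13 6 10 9 18 3 11 2 12 7 14)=[13, 1, 12, 11, 4, 5, 10, 14, 8, 18, 9, 2, 7, 6, 0, 15, 16, 17, 3]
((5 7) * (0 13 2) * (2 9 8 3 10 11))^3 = (0 8 11 13 3 2 9 10)(5 7)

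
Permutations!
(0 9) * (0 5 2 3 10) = (0 9 5 2 3 10) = [9, 1, 3, 10, 4, 2, 6, 7, 8, 5, 0]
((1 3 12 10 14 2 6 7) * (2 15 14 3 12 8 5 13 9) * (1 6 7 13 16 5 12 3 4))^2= (16)(1 8 10)(2 6 9 7 13)(3 12 4)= ((1 3 8 12 10 4)(2 7 6 13 9)(5 16)(14 15))^2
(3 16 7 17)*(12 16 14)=[0, 1, 2, 14, 4, 5, 6, 17, 8, 9, 10, 11, 16, 13, 12, 15, 7, 3]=(3 14 12 16 7 17)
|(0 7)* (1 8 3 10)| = 4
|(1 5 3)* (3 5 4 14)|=|(1 4 14 3)|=4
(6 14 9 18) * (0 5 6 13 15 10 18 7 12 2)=(0 5 6 14 9 7 12 2)(10 18 13 15)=[5, 1, 0, 3, 4, 6, 14, 12, 8, 7, 18, 11, 2, 15, 9, 10, 16, 17, 13]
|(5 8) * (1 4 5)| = |(1 4 5 8)| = 4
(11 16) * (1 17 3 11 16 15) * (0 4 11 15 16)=[4, 17, 2, 15, 11, 5, 6, 7, 8, 9, 10, 16, 12, 13, 14, 1, 0, 3]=(0 4 11 16)(1 17 3 15)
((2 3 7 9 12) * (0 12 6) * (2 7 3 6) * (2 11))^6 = (0 6 2 11 9 7 12)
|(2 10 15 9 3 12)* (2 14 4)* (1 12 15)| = 6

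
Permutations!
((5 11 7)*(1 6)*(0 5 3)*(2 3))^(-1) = (0 3 2 7 11 5)(1 6)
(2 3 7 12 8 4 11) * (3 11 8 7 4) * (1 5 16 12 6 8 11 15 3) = (1 5 16 12 7 6 8)(2 15 3 4 11) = [0, 5, 15, 4, 11, 16, 8, 6, 1, 9, 10, 2, 7, 13, 14, 3, 12]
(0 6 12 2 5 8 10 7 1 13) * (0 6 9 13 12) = (0 9 13 6)(1 12 2 5 8 10 7) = [9, 12, 5, 3, 4, 8, 0, 1, 10, 13, 7, 11, 2, 6]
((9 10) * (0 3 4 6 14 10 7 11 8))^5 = ((0 3 4 6 14 10 9 7 11 8))^5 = (0 10)(3 9)(4 7)(6 11)(8 14)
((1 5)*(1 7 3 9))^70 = ((1 5 7 3 9))^70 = (9)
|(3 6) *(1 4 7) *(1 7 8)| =|(1 4 8)(3 6)| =6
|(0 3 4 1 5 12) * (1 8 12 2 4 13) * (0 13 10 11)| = 28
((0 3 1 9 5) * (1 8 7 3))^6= ((0 1 9 5)(3 8 7))^6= (0 9)(1 5)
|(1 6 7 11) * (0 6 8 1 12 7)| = 6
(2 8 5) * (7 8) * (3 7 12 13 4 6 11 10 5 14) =(2 12 13 4 6 11 10 5)(3 7 8 14) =[0, 1, 12, 7, 6, 2, 11, 8, 14, 9, 5, 10, 13, 4, 3]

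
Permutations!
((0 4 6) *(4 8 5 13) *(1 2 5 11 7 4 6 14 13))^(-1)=((0 8 11 7 4 14 13 6)(1 2 5))^(-1)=(0 6 13 14 4 7 11 8)(1 5 2)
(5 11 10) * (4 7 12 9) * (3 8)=(3 8)(4 7 12 9)(5 11 10)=[0, 1, 2, 8, 7, 11, 6, 12, 3, 4, 5, 10, 9]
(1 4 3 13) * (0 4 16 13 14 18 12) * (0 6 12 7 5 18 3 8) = (0 4 8)(1 16 13)(3 14)(5 18 7)(6 12) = [4, 16, 2, 14, 8, 18, 12, 5, 0, 9, 10, 11, 6, 1, 3, 15, 13, 17, 7]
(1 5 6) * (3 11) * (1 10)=(1 5 6 10)(3 11)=[0, 5, 2, 11, 4, 6, 10, 7, 8, 9, 1, 3]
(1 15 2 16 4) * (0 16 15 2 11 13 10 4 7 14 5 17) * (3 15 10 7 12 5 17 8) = [16, 2, 10, 15, 1, 8, 6, 14, 3, 9, 4, 13, 5, 7, 17, 11, 12, 0] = (0 16 12 5 8 3 15 11 13 7 14 17)(1 2 10 4)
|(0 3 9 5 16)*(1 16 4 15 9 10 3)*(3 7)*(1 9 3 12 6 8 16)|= 12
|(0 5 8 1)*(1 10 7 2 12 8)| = |(0 5 1)(2 12 8 10 7)| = 15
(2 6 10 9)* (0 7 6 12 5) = [7, 1, 12, 3, 4, 0, 10, 6, 8, 2, 9, 11, 5] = (0 7 6 10 9 2 12 5)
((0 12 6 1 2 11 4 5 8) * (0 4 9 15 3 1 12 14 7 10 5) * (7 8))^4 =(1 15 11)(2 3 9)(5 7 10)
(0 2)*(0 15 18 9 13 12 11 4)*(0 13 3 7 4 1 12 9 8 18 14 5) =(0 2 15 14 5)(1 12 11)(3 7 4 13 9)(8 18) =[2, 12, 15, 7, 13, 0, 6, 4, 18, 3, 10, 1, 11, 9, 5, 14, 16, 17, 8]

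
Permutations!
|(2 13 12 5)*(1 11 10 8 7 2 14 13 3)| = 28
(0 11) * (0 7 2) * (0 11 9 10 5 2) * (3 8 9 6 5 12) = (0 6 5 2 11 7)(3 8 9 10 12) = [6, 1, 11, 8, 4, 2, 5, 0, 9, 10, 12, 7, 3]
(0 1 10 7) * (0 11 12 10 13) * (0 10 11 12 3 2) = (0 1 13 10 7 12 11 3 2) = [1, 13, 0, 2, 4, 5, 6, 12, 8, 9, 7, 3, 11, 10]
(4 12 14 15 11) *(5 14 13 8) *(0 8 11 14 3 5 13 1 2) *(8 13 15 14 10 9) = (0 13 11 4 12 1 2)(3 5)(8 15 10 9) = [13, 2, 0, 5, 12, 3, 6, 7, 15, 8, 9, 4, 1, 11, 14, 10]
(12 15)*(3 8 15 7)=(3 8 15 12 7)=[0, 1, 2, 8, 4, 5, 6, 3, 15, 9, 10, 11, 7, 13, 14, 12]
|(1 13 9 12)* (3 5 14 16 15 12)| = 9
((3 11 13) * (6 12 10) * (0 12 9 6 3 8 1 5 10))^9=((0 12)(1 5 10 3 11 13 8)(6 9))^9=(0 12)(1 10 11 8 5 3 13)(6 9)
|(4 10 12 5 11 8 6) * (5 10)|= 10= |(4 5 11 8 6)(10 12)|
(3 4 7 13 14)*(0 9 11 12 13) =(0 9 11 12 13 14 3 4 7) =[9, 1, 2, 4, 7, 5, 6, 0, 8, 11, 10, 12, 13, 14, 3]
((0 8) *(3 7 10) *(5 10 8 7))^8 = (0 8 7)(3 10 5)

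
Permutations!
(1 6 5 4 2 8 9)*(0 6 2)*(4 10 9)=(0 6 5 10 9 1 2 8 4)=[6, 2, 8, 3, 0, 10, 5, 7, 4, 1, 9]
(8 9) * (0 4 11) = (0 4 11)(8 9) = [4, 1, 2, 3, 11, 5, 6, 7, 9, 8, 10, 0]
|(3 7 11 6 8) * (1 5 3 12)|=8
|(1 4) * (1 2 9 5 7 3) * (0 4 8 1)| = |(0 4 2 9 5 7 3)(1 8)| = 14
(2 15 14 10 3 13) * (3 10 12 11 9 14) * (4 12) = [0, 1, 15, 13, 12, 5, 6, 7, 8, 14, 10, 9, 11, 2, 4, 3] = (2 15 3 13)(4 12 11 9 14)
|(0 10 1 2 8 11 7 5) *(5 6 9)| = 10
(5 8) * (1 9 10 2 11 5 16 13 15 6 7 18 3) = (1 9 10 2 11 5 8 16 13 15 6 7 18 3) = [0, 9, 11, 1, 4, 8, 7, 18, 16, 10, 2, 5, 12, 15, 14, 6, 13, 17, 3]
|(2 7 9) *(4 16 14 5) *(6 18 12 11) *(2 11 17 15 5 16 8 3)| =26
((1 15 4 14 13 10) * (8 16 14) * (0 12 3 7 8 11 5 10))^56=(16)(1 4 5)(10 15 11)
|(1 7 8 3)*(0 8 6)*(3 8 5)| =|(8)(0 5 3 1 7 6)| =6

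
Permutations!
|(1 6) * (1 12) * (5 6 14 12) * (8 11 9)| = 6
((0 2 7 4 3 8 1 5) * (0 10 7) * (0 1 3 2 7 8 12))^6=((0 7 4 2 1 5 10 8 3 12))^6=(0 10 4 3 1)(2 12 5 7 8)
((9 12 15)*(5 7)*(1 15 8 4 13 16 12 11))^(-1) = (1 11 9 15)(4 8 12 16 13)(5 7)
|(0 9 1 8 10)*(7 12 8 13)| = 8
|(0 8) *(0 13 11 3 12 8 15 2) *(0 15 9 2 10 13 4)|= |(0 9 2 15 10 13 11 3 12 8 4)|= 11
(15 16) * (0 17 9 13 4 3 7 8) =(0 17 9 13 4 3 7 8)(15 16) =[17, 1, 2, 7, 3, 5, 6, 8, 0, 13, 10, 11, 12, 4, 14, 16, 15, 9]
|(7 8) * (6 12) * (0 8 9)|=4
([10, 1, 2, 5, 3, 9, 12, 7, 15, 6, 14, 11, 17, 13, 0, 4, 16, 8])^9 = (17)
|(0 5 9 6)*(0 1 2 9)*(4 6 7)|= 6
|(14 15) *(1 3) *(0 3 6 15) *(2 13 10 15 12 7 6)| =24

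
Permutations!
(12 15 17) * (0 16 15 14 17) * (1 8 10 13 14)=(0 16 15)(1 8 10 13 14 17 12)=[16, 8, 2, 3, 4, 5, 6, 7, 10, 9, 13, 11, 1, 14, 17, 0, 15, 12]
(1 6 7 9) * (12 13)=[0, 6, 2, 3, 4, 5, 7, 9, 8, 1, 10, 11, 13, 12]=(1 6 7 9)(12 13)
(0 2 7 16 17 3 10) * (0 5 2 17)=[17, 1, 7, 10, 4, 2, 6, 16, 8, 9, 5, 11, 12, 13, 14, 15, 0, 3]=(0 17 3 10 5 2 7 16)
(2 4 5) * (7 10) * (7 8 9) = (2 4 5)(7 10 8 9) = [0, 1, 4, 3, 5, 2, 6, 10, 9, 7, 8]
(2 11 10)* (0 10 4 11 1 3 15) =(0 10 2 1 3 15)(4 11) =[10, 3, 1, 15, 11, 5, 6, 7, 8, 9, 2, 4, 12, 13, 14, 0]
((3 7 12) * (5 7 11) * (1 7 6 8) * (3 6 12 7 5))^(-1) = (1 8 6 12 5)(3 11)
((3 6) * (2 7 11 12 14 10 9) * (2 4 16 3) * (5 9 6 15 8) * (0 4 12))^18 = (0 3 5 14 2)(4 15 9 10 7)(6 11 16 8 12)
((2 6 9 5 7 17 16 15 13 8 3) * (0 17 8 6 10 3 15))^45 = ((0 17 16)(2 10 3)(5 7 8 15 13 6 9))^45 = (17)(5 15 9 8 6 7 13)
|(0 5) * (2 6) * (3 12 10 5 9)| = |(0 9 3 12 10 5)(2 6)| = 6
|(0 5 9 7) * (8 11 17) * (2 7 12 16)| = |(0 5 9 12 16 2 7)(8 11 17)| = 21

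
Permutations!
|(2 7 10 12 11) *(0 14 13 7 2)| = |(0 14 13 7 10 12 11)| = 7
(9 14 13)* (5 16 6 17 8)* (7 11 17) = (5 16 6 7 11 17 8)(9 14 13) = [0, 1, 2, 3, 4, 16, 7, 11, 5, 14, 10, 17, 12, 9, 13, 15, 6, 8]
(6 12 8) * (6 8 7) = (6 12 7) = [0, 1, 2, 3, 4, 5, 12, 6, 8, 9, 10, 11, 7]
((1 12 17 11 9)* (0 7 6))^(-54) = ((0 7 6)(1 12 17 11 9))^(-54) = (1 12 17 11 9)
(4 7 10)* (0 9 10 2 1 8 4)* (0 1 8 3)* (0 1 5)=(0 9 10 5)(1 3)(2 8 4 7)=[9, 3, 8, 1, 7, 0, 6, 2, 4, 10, 5]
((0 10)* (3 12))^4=(12)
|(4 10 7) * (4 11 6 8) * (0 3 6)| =|(0 3 6 8 4 10 7 11)| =8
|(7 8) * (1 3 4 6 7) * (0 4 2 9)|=|(0 4 6 7 8 1 3 2 9)|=9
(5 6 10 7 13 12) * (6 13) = (5 13 12)(6 10 7) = [0, 1, 2, 3, 4, 13, 10, 6, 8, 9, 7, 11, 5, 12]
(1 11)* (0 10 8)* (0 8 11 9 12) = [10, 9, 2, 3, 4, 5, 6, 7, 8, 12, 11, 1, 0] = (0 10 11 1 9 12)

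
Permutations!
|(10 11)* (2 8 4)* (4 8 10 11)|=3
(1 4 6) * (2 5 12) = [0, 4, 5, 3, 6, 12, 1, 7, 8, 9, 10, 11, 2] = (1 4 6)(2 5 12)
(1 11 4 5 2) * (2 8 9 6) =[0, 11, 1, 3, 5, 8, 2, 7, 9, 6, 10, 4] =(1 11 4 5 8 9 6 2)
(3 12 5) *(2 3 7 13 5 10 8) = (2 3 12 10 8)(5 7 13) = [0, 1, 3, 12, 4, 7, 6, 13, 2, 9, 8, 11, 10, 5]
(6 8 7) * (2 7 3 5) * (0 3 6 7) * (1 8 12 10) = (0 3 5 2)(1 8 6 12 10) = [3, 8, 0, 5, 4, 2, 12, 7, 6, 9, 1, 11, 10]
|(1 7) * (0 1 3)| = 4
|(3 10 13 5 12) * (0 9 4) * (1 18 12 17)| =|(0 9 4)(1 18 12 3 10 13 5 17)| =24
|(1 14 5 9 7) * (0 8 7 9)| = 6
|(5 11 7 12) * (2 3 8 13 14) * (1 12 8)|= 10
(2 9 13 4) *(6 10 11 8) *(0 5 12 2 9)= (0 5 12 2)(4 9 13)(6 10 11 8)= [5, 1, 0, 3, 9, 12, 10, 7, 6, 13, 11, 8, 2, 4]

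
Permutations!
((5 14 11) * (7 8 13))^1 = (5 14 11)(7 8 13)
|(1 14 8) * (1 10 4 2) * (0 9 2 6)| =9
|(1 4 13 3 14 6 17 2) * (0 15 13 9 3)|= 24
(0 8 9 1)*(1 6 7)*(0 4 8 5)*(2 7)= (0 5)(1 4 8 9 6 2 7)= [5, 4, 7, 3, 8, 0, 2, 1, 9, 6]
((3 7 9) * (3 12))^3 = (3 12 9 7)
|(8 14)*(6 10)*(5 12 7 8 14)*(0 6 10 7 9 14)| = 8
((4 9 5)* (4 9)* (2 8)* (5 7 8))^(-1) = (2 8 7 9 5)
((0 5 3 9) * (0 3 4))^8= ((0 5 4)(3 9))^8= (9)(0 4 5)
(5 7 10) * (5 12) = [0, 1, 2, 3, 4, 7, 6, 10, 8, 9, 12, 11, 5] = (5 7 10 12)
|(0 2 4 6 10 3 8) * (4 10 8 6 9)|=6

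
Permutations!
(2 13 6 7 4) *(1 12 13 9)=(1 12 13 6 7 4 2 9)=[0, 12, 9, 3, 2, 5, 7, 4, 8, 1, 10, 11, 13, 6]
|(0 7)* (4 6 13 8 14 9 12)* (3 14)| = |(0 7)(3 14 9 12 4 6 13 8)| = 8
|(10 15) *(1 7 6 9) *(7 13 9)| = |(1 13 9)(6 7)(10 15)| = 6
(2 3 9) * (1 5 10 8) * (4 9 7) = (1 5 10 8)(2 3 7 4 9) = [0, 5, 3, 7, 9, 10, 6, 4, 1, 2, 8]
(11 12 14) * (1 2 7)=(1 2 7)(11 12 14)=[0, 2, 7, 3, 4, 5, 6, 1, 8, 9, 10, 12, 14, 13, 11]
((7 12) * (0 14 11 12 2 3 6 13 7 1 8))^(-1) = (0 8 1 12 11 14)(2 7 13 6 3)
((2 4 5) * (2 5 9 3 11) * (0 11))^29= ((0 11 2 4 9 3))^29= (0 3 9 4 2 11)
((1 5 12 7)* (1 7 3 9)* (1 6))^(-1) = ((1 5 12 3 9 6))^(-1) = (1 6 9 3 12 5)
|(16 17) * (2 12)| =2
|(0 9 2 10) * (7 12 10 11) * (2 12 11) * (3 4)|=|(0 9 12 10)(3 4)(7 11)|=4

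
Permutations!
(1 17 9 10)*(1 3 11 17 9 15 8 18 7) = (1 9 10 3 11 17 15 8 18 7) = [0, 9, 2, 11, 4, 5, 6, 1, 18, 10, 3, 17, 12, 13, 14, 8, 16, 15, 7]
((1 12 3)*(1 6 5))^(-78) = ((1 12 3 6 5))^(-78) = (1 3 5 12 6)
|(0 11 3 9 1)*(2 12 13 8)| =|(0 11 3 9 1)(2 12 13 8)| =20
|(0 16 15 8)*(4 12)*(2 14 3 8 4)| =|(0 16 15 4 12 2 14 3 8)| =9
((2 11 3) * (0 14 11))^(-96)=((0 14 11 3 2))^(-96)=(0 2 3 11 14)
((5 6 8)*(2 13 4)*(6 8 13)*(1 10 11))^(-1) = ((1 10 11)(2 6 13 4)(5 8))^(-1) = (1 11 10)(2 4 13 6)(5 8)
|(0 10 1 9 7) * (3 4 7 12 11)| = 9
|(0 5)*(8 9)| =2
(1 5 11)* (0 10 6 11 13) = [10, 5, 2, 3, 4, 13, 11, 7, 8, 9, 6, 1, 12, 0] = (0 10 6 11 1 5 13)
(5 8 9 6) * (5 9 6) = (5 8 6 9) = [0, 1, 2, 3, 4, 8, 9, 7, 6, 5]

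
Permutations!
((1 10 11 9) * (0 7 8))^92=((0 7 8)(1 10 11 9))^92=(11)(0 8 7)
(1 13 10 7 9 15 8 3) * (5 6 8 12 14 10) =(1 13 5 6 8 3)(7 9 15 12 14 10) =[0, 13, 2, 1, 4, 6, 8, 9, 3, 15, 7, 11, 14, 5, 10, 12]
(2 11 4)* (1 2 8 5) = [0, 2, 11, 3, 8, 1, 6, 7, 5, 9, 10, 4] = (1 2 11 4 8 5)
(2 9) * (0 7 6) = (0 7 6)(2 9) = [7, 1, 9, 3, 4, 5, 0, 6, 8, 2]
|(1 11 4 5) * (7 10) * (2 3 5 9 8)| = |(1 11 4 9 8 2 3 5)(7 10)| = 8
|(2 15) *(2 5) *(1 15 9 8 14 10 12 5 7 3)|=28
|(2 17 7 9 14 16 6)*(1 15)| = |(1 15)(2 17 7 9 14 16 6)| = 14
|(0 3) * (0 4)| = 3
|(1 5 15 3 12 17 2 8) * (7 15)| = |(1 5 7 15 3 12 17 2 8)| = 9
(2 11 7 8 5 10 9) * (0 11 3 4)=[11, 1, 3, 4, 0, 10, 6, 8, 5, 2, 9, 7]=(0 11 7 8 5 10 9 2 3 4)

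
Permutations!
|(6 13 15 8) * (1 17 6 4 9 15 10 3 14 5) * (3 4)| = |(1 17 6 13 10 4 9 15 8 3 14 5)| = 12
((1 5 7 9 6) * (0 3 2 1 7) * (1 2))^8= ((0 3 1 5)(6 7 9))^8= (6 9 7)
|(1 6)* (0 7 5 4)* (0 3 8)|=|(0 7 5 4 3 8)(1 6)|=6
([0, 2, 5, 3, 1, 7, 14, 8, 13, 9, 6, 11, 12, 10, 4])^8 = [0, 14, 4, 3, 6, 1, 13, 2, 5, 9, 8, 11, 12, 7, 10]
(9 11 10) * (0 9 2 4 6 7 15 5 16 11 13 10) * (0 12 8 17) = (0 9 13 10 2 4 6 7 15 5 16 11 12 8 17) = [9, 1, 4, 3, 6, 16, 7, 15, 17, 13, 2, 12, 8, 10, 14, 5, 11, 0]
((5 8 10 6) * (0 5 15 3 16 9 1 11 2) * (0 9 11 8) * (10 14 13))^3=(0 5)(1 13 15 11)(2 8 10 3)(6 16 9 14)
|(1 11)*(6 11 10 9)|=5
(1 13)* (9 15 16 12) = (1 13)(9 15 16 12) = [0, 13, 2, 3, 4, 5, 6, 7, 8, 15, 10, 11, 9, 1, 14, 16, 12]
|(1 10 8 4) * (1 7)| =5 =|(1 10 8 4 7)|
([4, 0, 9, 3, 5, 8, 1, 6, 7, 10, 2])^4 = (0 7 4 6 5 1 8)(2 9 10)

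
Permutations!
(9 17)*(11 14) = (9 17)(11 14) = [0, 1, 2, 3, 4, 5, 6, 7, 8, 17, 10, 14, 12, 13, 11, 15, 16, 9]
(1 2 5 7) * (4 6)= (1 2 5 7)(4 6)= [0, 2, 5, 3, 6, 7, 4, 1]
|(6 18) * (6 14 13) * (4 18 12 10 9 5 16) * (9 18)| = 12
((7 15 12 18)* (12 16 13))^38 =((7 15 16 13 12 18))^38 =(7 16 12)(13 18 15)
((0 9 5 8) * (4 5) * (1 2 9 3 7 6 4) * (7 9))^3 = (0 1 6 8 9 7 5 3 2 4)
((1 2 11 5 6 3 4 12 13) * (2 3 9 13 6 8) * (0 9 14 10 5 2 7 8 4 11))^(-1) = (0 2 11 3 1 13 9)(4 5 10 14 6 12)(7 8) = ((0 9 13 1 3 11 2)(4 12 6 14 10 5)(7 8))^(-1)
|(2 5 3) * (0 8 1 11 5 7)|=8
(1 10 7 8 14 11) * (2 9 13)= (1 10 7 8 14 11)(2 9 13)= [0, 10, 9, 3, 4, 5, 6, 8, 14, 13, 7, 1, 12, 2, 11]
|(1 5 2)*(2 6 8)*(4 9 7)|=|(1 5 6 8 2)(4 9 7)|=15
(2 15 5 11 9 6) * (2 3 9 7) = [0, 1, 15, 9, 4, 11, 3, 2, 8, 6, 10, 7, 12, 13, 14, 5] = (2 15 5 11 7)(3 9 6)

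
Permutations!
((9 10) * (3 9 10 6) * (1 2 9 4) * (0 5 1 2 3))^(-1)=((10)(0 5 1 3 4 2 9 6))^(-1)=(10)(0 6 9 2 4 3 1 5)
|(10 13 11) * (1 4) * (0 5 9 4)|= |(0 5 9 4 1)(10 13 11)|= 15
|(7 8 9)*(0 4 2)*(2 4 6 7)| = 6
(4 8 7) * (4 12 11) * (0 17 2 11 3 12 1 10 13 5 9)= (0 17 2 11 4 8 7 1 10 13 5 9)(3 12)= [17, 10, 11, 12, 8, 9, 6, 1, 7, 0, 13, 4, 3, 5, 14, 15, 16, 2]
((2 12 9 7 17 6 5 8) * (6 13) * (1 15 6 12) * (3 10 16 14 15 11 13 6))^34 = (1 11 13 12 9 7 17 6 5 8 2)(3 15 14 16 10)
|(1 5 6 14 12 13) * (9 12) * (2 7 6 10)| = 10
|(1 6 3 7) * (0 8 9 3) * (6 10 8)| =|(0 6)(1 10 8 9 3 7)| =6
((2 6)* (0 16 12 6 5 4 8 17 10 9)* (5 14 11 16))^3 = (0 8 9 4 10 5 17)(2 16)(6 11)(12 14)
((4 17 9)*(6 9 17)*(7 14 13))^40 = (17)(4 6 9)(7 14 13)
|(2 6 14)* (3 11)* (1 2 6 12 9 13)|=|(1 2 12 9 13)(3 11)(6 14)|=10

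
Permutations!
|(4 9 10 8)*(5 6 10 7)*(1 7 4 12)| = 14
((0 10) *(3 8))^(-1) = (0 10)(3 8)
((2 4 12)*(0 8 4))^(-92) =((0 8 4 12 2))^(-92) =(0 12 8 2 4)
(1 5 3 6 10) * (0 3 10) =(0 3 6)(1 5 10) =[3, 5, 2, 6, 4, 10, 0, 7, 8, 9, 1]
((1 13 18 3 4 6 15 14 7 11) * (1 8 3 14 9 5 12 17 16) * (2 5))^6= ((1 13 18 14 7 11 8 3 4 6 15 9 2 5 12 17 16))^6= (1 8 2 13 3 5 18 4 12 14 6 17 7 15 16 11 9)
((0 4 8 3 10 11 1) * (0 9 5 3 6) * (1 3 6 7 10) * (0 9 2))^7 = ((0 4 8 7 10 11 3 1 2)(5 6 9))^7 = (0 1 11 7 4 2 3 10 8)(5 6 9)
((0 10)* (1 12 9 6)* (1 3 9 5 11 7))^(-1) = (0 10)(1 7 11 5 12)(3 6 9) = ((0 10)(1 12 5 11 7)(3 9 6))^(-1)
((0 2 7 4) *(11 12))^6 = ((0 2 7 4)(11 12))^6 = (12)(0 7)(2 4)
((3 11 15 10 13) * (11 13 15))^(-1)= (3 13)(10 15)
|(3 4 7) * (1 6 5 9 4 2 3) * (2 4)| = 8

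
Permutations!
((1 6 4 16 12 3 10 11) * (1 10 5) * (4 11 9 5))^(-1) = (1 5 9 10 11 6)(3 12 16 4)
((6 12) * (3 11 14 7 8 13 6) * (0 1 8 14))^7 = (0 11 3 12 6 13 8 1)(7 14)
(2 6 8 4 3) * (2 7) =(2 6 8 4 3 7) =[0, 1, 6, 7, 3, 5, 8, 2, 4]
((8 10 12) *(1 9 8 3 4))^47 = (1 3 10 9 4 12 8)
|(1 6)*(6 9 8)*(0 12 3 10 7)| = 20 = |(0 12 3 10 7)(1 9 8 6)|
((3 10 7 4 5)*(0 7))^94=(0 3 4)(5 7 10)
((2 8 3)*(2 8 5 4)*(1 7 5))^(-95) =((1 7 5 4 2)(3 8))^(-95) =(3 8)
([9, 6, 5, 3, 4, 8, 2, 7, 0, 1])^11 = [2, 8, 9, 3, 4, 1, 0, 7, 6, 5]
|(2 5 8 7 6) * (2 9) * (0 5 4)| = 8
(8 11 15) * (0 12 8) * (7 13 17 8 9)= [12, 1, 2, 3, 4, 5, 6, 13, 11, 7, 10, 15, 9, 17, 14, 0, 16, 8]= (0 12 9 7 13 17 8 11 15)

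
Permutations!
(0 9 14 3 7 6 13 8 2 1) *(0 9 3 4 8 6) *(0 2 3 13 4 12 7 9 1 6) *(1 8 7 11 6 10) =(0 13)(1 8 3 9 14 12 11 6 4 7 2 10) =[13, 8, 10, 9, 7, 5, 4, 2, 3, 14, 1, 6, 11, 0, 12]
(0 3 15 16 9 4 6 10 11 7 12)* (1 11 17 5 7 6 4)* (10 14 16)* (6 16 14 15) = (0 3 6 15 10 17 5 7 12)(1 11 16 9) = [3, 11, 2, 6, 4, 7, 15, 12, 8, 1, 17, 16, 0, 13, 14, 10, 9, 5]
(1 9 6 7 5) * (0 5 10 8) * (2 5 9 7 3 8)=(0 9 6 3 8)(1 7 10 2 5)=[9, 7, 5, 8, 4, 1, 3, 10, 0, 6, 2]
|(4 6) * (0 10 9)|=6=|(0 10 9)(4 6)|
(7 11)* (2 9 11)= (2 9 11 7)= [0, 1, 9, 3, 4, 5, 6, 2, 8, 11, 10, 7]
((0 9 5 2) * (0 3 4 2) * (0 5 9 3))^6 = ((9)(0 3 4 2))^6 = (9)(0 4)(2 3)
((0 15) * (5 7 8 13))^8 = ((0 15)(5 7 8 13))^8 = (15)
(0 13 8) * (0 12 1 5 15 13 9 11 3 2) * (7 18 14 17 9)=[7, 5, 0, 2, 4, 15, 6, 18, 12, 11, 10, 3, 1, 8, 17, 13, 16, 9, 14]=(0 7 18 14 17 9 11 3 2)(1 5 15 13 8 12)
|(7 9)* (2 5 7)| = 4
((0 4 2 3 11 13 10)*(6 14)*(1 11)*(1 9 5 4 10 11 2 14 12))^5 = ((0 10)(1 2 3 9 5 4 14 6 12)(11 13))^5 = (0 10)(1 4 2 14 3 6 9 12 5)(11 13)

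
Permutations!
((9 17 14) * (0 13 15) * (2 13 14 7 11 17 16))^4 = ((0 14 9 16 2 13 15)(7 11 17))^4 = (0 2 14 13 9 15 16)(7 11 17)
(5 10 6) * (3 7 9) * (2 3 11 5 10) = (2 3 7 9 11 5)(6 10) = [0, 1, 3, 7, 4, 2, 10, 9, 8, 11, 6, 5]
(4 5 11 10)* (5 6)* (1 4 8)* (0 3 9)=(0 3 9)(1 4 6 5 11 10 8)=[3, 4, 2, 9, 6, 11, 5, 7, 1, 0, 8, 10]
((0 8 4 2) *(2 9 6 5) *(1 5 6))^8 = ((0 8 4 9 1 5 2))^8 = (0 8 4 9 1 5 2)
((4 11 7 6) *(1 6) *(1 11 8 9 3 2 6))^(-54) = (11)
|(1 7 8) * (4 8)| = 4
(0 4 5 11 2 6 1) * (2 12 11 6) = [4, 0, 2, 3, 5, 6, 1, 7, 8, 9, 10, 12, 11] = (0 4 5 6 1)(11 12)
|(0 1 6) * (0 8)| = 4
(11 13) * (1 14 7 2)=[0, 14, 1, 3, 4, 5, 6, 2, 8, 9, 10, 13, 12, 11, 7]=(1 14 7 2)(11 13)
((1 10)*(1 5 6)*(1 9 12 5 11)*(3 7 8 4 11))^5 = ((1 10 3 7 8 4 11)(5 6 9 12))^5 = (1 4 7 10 11 8 3)(5 6 9 12)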